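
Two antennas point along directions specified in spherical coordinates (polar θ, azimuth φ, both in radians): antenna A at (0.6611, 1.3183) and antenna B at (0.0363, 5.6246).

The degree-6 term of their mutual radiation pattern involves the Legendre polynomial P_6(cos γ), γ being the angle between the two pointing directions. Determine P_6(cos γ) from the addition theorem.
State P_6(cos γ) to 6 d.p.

-0.355885

Addition theorem: P_6(cos γ) = (4π/13) Σ_m Y*_{lm}(Ω₁) Y_{lm}(Ω₂), m = −6…6:
  m=-6: -0.00144 + 0.02584j × -0.00000 - 0.00000j = 0.00000 - 0.00000j  (running Σ = 0.00000 - 0.00000j)
  m=-5: 0.10982 + 0.03497j × -0.00000 - 0.00000j = -0.00000 - 0.00000j  (running Σ = -0.00000 - 0.00000j)
  m=-4: 0.15785 - 0.25132j × -0.00001 + 0.00000j = -0.00000 + 0.00000j  (running Σ = -0.00000 + 0.00000j)
  m=-3: -0.31507 - 0.33317j × -0.00010 + 0.00023j = 0.00011 - 0.00004j  (running Σ = 0.00011 - 0.00004j)
  m=-2: -0.27882 + 0.15413j × 0.00172 + 0.00662j = -0.00150 - 0.00158j  (running Σ = -0.00139 - 0.00162j)
  m=-1: -0.04397 - 0.17042j × 0.09397 + 0.07272j = 0.00826 - 0.01921j  (running Σ = 0.00687 - 0.02083j)
  m=0: -0.38073 + 0.00000j × 1.00308 + 0.00000j = -0.38190 + 0.00000j  (running Σ = -0.37503 - 0.02083j)
  m=1: 0.04397 - 0.17042j × -0.09397 + 0.07272j = 0.00826 + 0.01921j  (running Σ = -0.36677 - 0.00162j)
  m=2: -0.27882 - 0.15413j × 0.00172 - 0.00662j = -0.00150 + 0.00158j  (running Σ = -0.36827 - 0.00004j)
  m=3: 0.31507 - 0.33317j × 0.00010 + 0.00023j = 0.00011 + 0.00004j  (running Σ = -0.36817 + 0.00000j)
  m=4: 0.15785 + 0.25132j × -0.00001 - 0.00000j = -0.00000 - 0.00000j  (running Σ = -0.36817 - 0.00000j)
  m=5: -0.10982 + 0.03497j × 0.00000 - 0.00000j = -0.00000 + 0.00000j  (running Σ = -0.36817 - 0.00000j)
  m=6: -0.00144 - 0.02584j × -0.00000 + 0.00000j = 0.00000 + 0.00000j  (running Σ = -0.36817 + 0.00000j)
Total Σ_m = -0.36817 + 0.00000j. Multiply by 0.966644: -0.35588 + 0.00000j. P_6(cos γ) = -0.355885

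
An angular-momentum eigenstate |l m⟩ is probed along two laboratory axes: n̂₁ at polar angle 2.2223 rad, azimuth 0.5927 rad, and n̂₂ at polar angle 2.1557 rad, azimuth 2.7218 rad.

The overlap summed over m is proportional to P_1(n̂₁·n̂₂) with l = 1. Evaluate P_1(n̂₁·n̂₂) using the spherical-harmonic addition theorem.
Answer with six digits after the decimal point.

-0.016421

Summing Y*_{l m}(θ₁,φ₁)·Y_{l m}(θ₂,φ₂) over m ∈ [−1, 1]; prefactor 4π/(2·1+1) = 4.188790:
  term(m=-1) = -0.041923-0.067122i   from Y*(Ω₁)=+0.227869+0.153464i, Y(Ω₂)=-0.263050-0.117405i
  term(m=+0) = +0.079927+0.000000i   from Y*(Ω₁)=-0.296280-0.000000i, Y(Ω₂)=-0.269767+0.000000i
  term(m=+1) = -0.041923+0.067122i   from Y*(Ω₁)=-0.227869+0.153464i, Y(Ω₂)=+0.263050-0.117405i
Total Σ_m = -0.003920+0.000000i. Multiply by 4.188790: -0.016421+0.000000i. P_1(cos γ) = -0.016421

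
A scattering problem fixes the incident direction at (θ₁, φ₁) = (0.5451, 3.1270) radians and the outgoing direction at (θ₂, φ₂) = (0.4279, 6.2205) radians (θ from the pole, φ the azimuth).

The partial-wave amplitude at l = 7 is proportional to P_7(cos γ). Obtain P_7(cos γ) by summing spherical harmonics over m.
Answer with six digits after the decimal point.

0.312581

Expand P_7 via completeness: Σ_{m} conj(Y_{7,m}) at Ω₁ times Y_{7,m} at Ω₂ —
  [-7]  conj(Y_{7,-7})(Ω₁) = -0.005012+0.000514i ; Y_{7,-7}(Ω₂) = +0.000959+0.000450i ; Δ = -0.000005-0.000002i
  [-6]  conj(Y_{7,-6})(Ω₁) = +0.030968-0.002718i ; Y_{7,-6}(Ω₂) = +0.008084+0.003192i ; Δ = +0.000259+0.000077i
  [-5]  conj(Y_{7,-5})(Ω₁) = -0.116643+0.008526i ; Y_{7,-5}(Ω₂) = +0.041922+0.013587i ; Δ = -0.005006-0.001227i
  [-4]  conj(Y_{7,-4})(Ω₁) = +0.294531-0.017211i ; Y_{7,-4}(Ω₂) = +0.148852+0.038126i ; Δ = +0.044498+0.008667i
  [-3]  conj(Y_{7,-3})(Ω₁) = -0.480546+0.021051i ; Y_{7,-3}(Ω₂) = +0.360001+0.068510i ; Δ = -0.174439-0.025344i
  [-2]  conj(Y_{7,-2})(Ω₁) = +0.396151-0.011565i ; Y_{7,-2}(Ω₂) = +0.533430+0.067229i ; Δ = +0.212096+0.020464i
  [-1]  conj(Y_{7,-1})(Ω₁) = +0.107074-0.001563i ; Y_{7,-1}(Ω₂) = +0.288486+0.018108i ; Δ = +0.030918+0.001488i
  [+0]  conj(Y_{7,0})(Ω₁) = -0.436376-0.000000i ; Y_{7,0}(Ω₂) = -0.358577+0.000000i ; Δ = +0.156475+0.000000i
  [+1]  conj(Y_{7,1})(Ω₁) = -0.107074-0.001563i ; Y_{7,1}(Ω₂) = -0.288486+0.018108i ; Δ = +0.030918-0.001488i
  [+2]  conj(Y_{7,2})(Ω₁) = +0.396151+0.011565i ; Y_{7,2}(Ω₂) = +0.533430-0.067229i ; Δ = +0.212096-0.020464i
  [+3]  conj(Y_{7,3})(Ω₁) = +0.480546+0.021051i ; Y_{7,3}(Ω₂) = -0.360001+0.068510i ; Δ = -0.174439+0.025344i
  [+4]  conj(Y_{7,4})(Ω₁) = +0.294531+0.017211i ; Y_{7,4}(Ω₂) = +0.148852-0.038126i ; Δ = +0.044498-0.008667i
  [+5]  conj(Y_{7,5})(Ω₁) = +0.116643+0.008526i ; Y_{7,5}(Ω₂) = -0.041922+0.013587i ; Δ = -0.005006+0.001227i
  [+6]  conj(Y_{7,6})(Ω₁) = +0.030968+0.002718i ; Y_{7,6}(Ω₂) = +0.008084-0.003192i ; Δ = +0.000259-0.000077i
  [+7]  conj(Y_{7,7})(Ω₁) = +0.005012+0.000514i ; Y_{7,7}(Ω₂) = -0.000959+0.000450i ; Δ = -0.000005+0.000002i
Total Σ_m = +0.373116+0.000000i. Multiply by 0.837758: +0.312581+0.000000i. P_7(cos γ) = 0.312581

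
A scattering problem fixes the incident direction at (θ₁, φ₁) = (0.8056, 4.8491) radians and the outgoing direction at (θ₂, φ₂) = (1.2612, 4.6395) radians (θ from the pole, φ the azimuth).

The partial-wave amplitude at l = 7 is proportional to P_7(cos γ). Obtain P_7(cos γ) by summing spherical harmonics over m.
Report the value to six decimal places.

-0.405320

Expand P_7 via completeness: Σ_{m} conj(Y_{7,m}) at Ω₁ times Y_{7,m} at Ω₂ —
  m=-7: -0.041500+0.029242i × +0.173649-0.310280i = +0.001867+0.017955i  (running Σ = +0.001867+0.017955i)
  m=-6: -0.124424-0.133418i × -0.385521-0.180242i = +0.023921+0.073862i  (running Σ = +0.025787+0.091816i)
  m=-5: +0.236881-0.290809i × -0.021194+0.055556i = +0.011136+0.019324i  (running Σ = +0.036923+0.111140i)
  m=-4: +0.380386+0.231568i × -0.316042-0.094847i = -0.098255-0.109264i  (running Σ = -0.061331+0.001876i)
  m=-3: -0.070394+0.161903i × -0.039282+0.176772i = -0.025855-0.018804i  (running Σ = -0.087186-0.016927i)
  m=-2: +0.263712+0.073957i × -0.257623-0.037824i = -0.065141-0.029028i  (running Σ = -0.152327-0.045955i)
  m=-1: -0.042665+0.310138i × -0.015991+0.219004i = -0.067239-0.014303i  (running Σ = -0.219567-0.060258i)
  m=0: +0.188596-0.000000i × -0.236920+0.000000i = -0.044682+0.000000i  (running Σ = -0.264249-0.060258i)
  m=1: +0.042665+0.310138i × +0.015991+0.219004i = -0.067239+0.014303i  (running Σ = -0.331488-0.045955i)
  m=2: +0.263712-0.073957i × -0.257623+0.037824i = -0.065141+0.029028i  (running Σ = -0.396629-0.016927i)
  m=3: +0.070394+0.161903i × +0.039282+0.176772i = -0.025855+0.018804i  (running Σ = -0.422484+0.001876i)
  m=4: +0.380386-0.231568i × -0.316042+0.094847i = -0.098255+0.109264i  (running Σ = -0.520738+0.111140i)
  m=5: -0.236881-0.290809i × +0.021194+0.055556i = +0.011136-0.019324i  (running Σ = -0.509603+0.091816i)
  m=6: -0.124424+0.133418i × -0.385521+0.180242i = +0.023921-0.073862i  (running Σ = -0.485682+0.017955i)
  m=7: +0.041500+0.029242i × -0.173649-0.310280i = +0.001867-0.017955i  (running Σ = -0.483815+0.000000i)
Total Σ_m = -0.483815+0.000000i. Multiply by 0.837758: -0.405320+0.000000i. P_7(cos γ) = -0.405320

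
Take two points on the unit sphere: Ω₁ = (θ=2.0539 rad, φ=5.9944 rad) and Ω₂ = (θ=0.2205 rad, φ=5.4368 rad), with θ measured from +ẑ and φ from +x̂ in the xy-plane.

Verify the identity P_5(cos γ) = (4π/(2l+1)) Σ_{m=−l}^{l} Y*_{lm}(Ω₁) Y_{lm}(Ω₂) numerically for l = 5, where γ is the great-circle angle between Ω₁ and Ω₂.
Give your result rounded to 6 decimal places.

Summing Y*_{l m}(θ₁,φ₁)·Y_{l m}(θ₂,φ₂) over m ∈ [−5, 5]; prefactor 4π/(2·5+1) = 1.142397:
  m=-5: Y*=0.03198 - 0.25074j  Y=-0.00011 - 0.00021j  product -0.00006 + 0.00002j
  m=-4: Y*=-0.16931 + 0.38360j  Y=-0.00318 - 0.00079j  product 0.00084 - 0.00109j
  m=-3: Y*=0.14658 - 0.17246j  Y=-0.02257 + 0.01553j  product -0.00063 + 0.00617j
  m=-2: Y*=0.18240 - 0.11887j  Y=-0.01787 + 0.14578j  product 0.01407 + 0.02871j
  m=-1: Y*=-0.28362 + 0.08426j  Y=0.31143 + 0.35194j  product -0.11798 - 0.07358j
  m=+0: Y*=-0.15366 + 0.00000j  Y=0.62369 + 0.00000j  product -0.09584 + 0.00000j
  m=+1: Y*=0.28362 + 0.08426j  Y=-0.31143 + 0.35194j  product -0.11798 + 0.07358j
  m=+2: Y*=0.18240 + 0.11887j  Y=-0.01787 - 0.14578j  product 0.01407 - 0.02871j
  m=+3: Y*=-0.14658 - 0.17246j  Y=0.02257 + 0.01553j  product -0.00063 - 0.00617j
  m=+4: Y*=-0.16931 - 0.38360j  Y=-0.00318 + 0.00079j  product 0.00084 + 0.00109j
  m=+5: Y*=-0.03198 - 0.25074j  Y=0.00011 - 0.00021j  product -0.00006 - 0.00002j
Σ over m = -0.30335 + 0.00000j; ×(4π/11) → -0.34655 + 0.00000j. Real part: -0.346550

-0.346550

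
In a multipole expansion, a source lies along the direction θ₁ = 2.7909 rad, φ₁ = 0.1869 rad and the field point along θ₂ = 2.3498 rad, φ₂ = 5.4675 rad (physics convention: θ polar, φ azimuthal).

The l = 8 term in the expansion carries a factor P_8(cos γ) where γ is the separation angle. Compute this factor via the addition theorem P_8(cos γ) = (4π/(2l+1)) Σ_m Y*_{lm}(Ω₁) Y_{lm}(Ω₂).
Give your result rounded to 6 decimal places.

0.025976

Addition theorem: P_8(cos γ) = (4π/17) Σ_m Y*_{lm}(Ω₁) Y_{lm}(Ω₂), m = −8…8:
  [-8]  conj(Y_{8,-8})(Ω₁) = 0.00001 + 0.00010j ; Y_{8,-8}(Ω₂) = 0.03290 + 0.00813j ; Δ = -0.00000 + 0.00000j
  [-7]  conj(Y_{8,-7})(Ω₁) = -0.00028 - 0.00106j ; Y_{8,-7}(Ω₂) = -0.11245 + 0.07261j ; Δ = 0.00011 + 0.00010j
  [-6]  conj(Y_{8,-6})(Ω₁) = 0.00329 + 0.00682j ; Y_{8,-6}(Ω₂) = 0.05657 - 0.30788j ; Δ = 0.00228 - 0.00063j
  [-5]  conj(Y_{8,-5})(Ω₁) = -0.02221 - 0.03007j ; Y_{8,-5}(Ω₂) = 0.27196 + 0.36992j ; Δ = 0.00508 - 0.01640j
  [-4]  conj(Y_{8,-4})(Ω₁) = 0.09894 + 0.09173j ; Y_{8,-4}(Ω₂) = -0.34474 - 0.04197j ; Δ = -0.03026 - 0.03578j
  [-3]  conj(Y_{8,-3})(Ω₁) = -0.29312 - 0.18406j ; Y_{8,-3}(Ω₂) = -0.05633 + 0.04692j ; Δ = 0.02515 - 0.00339j
  [-2]  conj(Y_{8,-2})(Ω₁) = 0.53077 + 0.20819j ; Y_{8,-2}(Ω₂) = 0.02328 - 0.38388j ; Δ = 0.09228 - 0.19890j
  [-1]  conj(Y_{8,-1})(Ω₁) = -0.40192 - 0.07601j ; Y_{8,-1}(Ω₂) = 0.07562 + 0.08035j ; Δ = -0.02429 - 0.03804j
  [+0]  conj(Y_{8,0})(Ω₁) = -0.29860 + 0.00000j ; Y_{8,0}(Ω₂) = 0.35353 + 0.00000j ; Δ = -0.10556 + 0.00000j
  [+1]  conj(Y_{8,1})(Ω₁) = 0.40192 - 0.07601j ; Y_{8,1}(Ω₂) = -0.07562 + 0.08035j ; Δ = -0.02429 + 0.03804j
  [+2]  conj(Y_{8,2})(Ω₁) = 0.53077 - 0.20819j ; Y_{8,2}(Ω₂) = 0.02328 + 0.38388j ; Δ = 0.09228 + 0.19890j
  [+3]  conj(Y_{8,3})(Ω₁) = 0.29312 - 0.18406j ; Y_{8,3}(Ω₂) = 0.05633 + 0.04692j ; Δ = 0.02515 + 0.00339j
  [+4]  conj(Y_{8,4})(Ω₁) = 0.09894 - 0.09173j ; Y_{8,4}(Ω₂) = -0.34474 + 0.04197j ; Δ = -0.03026 + 0.03578j
  [+5]  conj(Y_{8,5})(Ω₁) = 0.02221 - 0.03007j ; Y_{8,5}(Ω₂) = -0.27196 + 0.36992j ; Δ = 0.00508 + 0.01640j
  [+6]  conj(Y_{8,6})(Ω₁) = 0.00329 - 0.00682j ; Y_{8,6}(Ω₂) = 0.05657 + 0.30788j ; Δ = 0.00228 + 0.00063j
  [+7]  conj(Y_{8,7})(Ω₁) = 0.00028 - 0.00106j ; Y_{8,7}(Ω₂) = 0.11245 + 0.07261j ; Δ = 0.00011 - 0.00010j
  [+8]  conj(Y_{8,8})(Ω₁) = 0.00001 - 0.00010j ; Y_{8,8}(Ω₂) = 0.03290 - 0.00813j ; Δ = -0.00000 - 0.00000j
Σ over m = 0.03514 - 0.00000j; ×(4π/17) → 0.02598 - 0.00000j. Real part: 0.025976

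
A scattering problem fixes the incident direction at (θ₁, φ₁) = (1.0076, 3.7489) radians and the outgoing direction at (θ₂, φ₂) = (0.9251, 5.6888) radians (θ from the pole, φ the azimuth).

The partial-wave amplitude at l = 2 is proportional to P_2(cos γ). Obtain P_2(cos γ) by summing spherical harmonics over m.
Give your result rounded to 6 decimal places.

Expand P_2 via completeness: Σ_{m} conj(Y_{2,m}) at Ω₁ times Y_{2,m} at Ω₂ —
  term(m=-2) = (-0.050334, 0.045794)   from Y*(Ω₁)=(0.096300, 0.258837), Y(Ω₂)=(0.091858, 0.228638)
  term(m=-1) = (-0.046718, -0.120770)   from Y*(Ω₁)=(-0.286393, -0.199020), Y(Ω₂)=(0.307615, 0.207925)
  term(m=+0) = (-0.001244, -0.000000)   from Y*(Ω₁)=(-0.045694, -0.000000), Y(Ω₂)=(0.027227, 0.000000)
  term(m=+1) = (-0.046718, 0.120770)   from Y*(Ω₁)=(0.286393, -0.199020), Y(Ω₂)=(-0.307615, 0.207925)
  term(m=+2) = (-0.050334, -0.045794)   from Y*(Ω₁)=(0.096300, -0.258837), Y(Ω₂)=(0.091858, -0.228638)
Accumulated sum (-0.195347, 0.000000); after 4π/(2l+1) scaling, (-0.490961, 0.000000) ⇒ P_2 = -0.490961

-0.490961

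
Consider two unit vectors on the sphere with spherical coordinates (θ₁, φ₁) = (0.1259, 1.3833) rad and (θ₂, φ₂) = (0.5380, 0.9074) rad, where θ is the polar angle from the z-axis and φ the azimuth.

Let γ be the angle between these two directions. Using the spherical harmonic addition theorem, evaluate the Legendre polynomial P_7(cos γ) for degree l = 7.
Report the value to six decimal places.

-0.331538

Summing Y*_{l m}(θ₁,φ₁)·Y_{l m}(θ₂,φ₂) over m ∈ [−7, 7]; prefactor 4π/(2·7+1) = 0.837758:
  [-7]  conj(Y_{7,-7})(Ω₁) = (-0.000000, -0.000000) ; Y_{7,-7}(Ω₂) = (0.004628, -0.000318) ; Δ = (-0.000000, -0.000000)
  [-6]  conj(Y_{7,-6})(Ω₁) = (-0.000003, 0.000007) ; Y_{7,-6}(Ω₂) = (0.019440, 0.021635) ; Δ = (-0.000000, 0.000000)
  [-5]  conj(Y_{7,-5})(Ω₁) = (0.000109, 0.000080) ; Y_{7,-5}(Ω₂) = (-0.019422, 0.109601) ; Δ = (-0.000011, 0.000010)
  [-4]  conj(Y_{7,-4})(Ω₁) = (0.001297, -0.001208) ; Y_{7,-4}(Ω₂) = (-0.252769, 0.134178) ; Δ = (-0.000166, 0.000480)
  [-3]  conj(Y_{7,-3})(Ω₁) = (-0.008944, -0.014187) ; Y_{7,-3}(Ω₂) = (-0.436317, -0.194529) ; Δ = (0.001143, 0.007930)
  [-2]  conj(Y_{7,-2})(Ω₁) = (-0.103073, 0.040571) ; Y_{7,-2}(Ω₂) = (-0.099259, -0.398689) ; Δ = (0.026406, 0.037067)
  [-1]  conj(Y_{7,-1})(Ω₁) = (0.085790, 0.452181) ; Y_{7,-1}(Ω₂) = (-0.052276, 0.066887) ; Δ = (-0.034730, -0.017900)
  [+0]  conj(Y_{7,0})(Ω₁) = (0.863074, -0.000000) ; Y_{7,0}(Ω₂) = (-0.441478, 0.000000) ; Δ = (-0.381029, 0.000000)
  [+1]  conj(Y_{7,1})(Ω₁) = (-0.085790, 0.452181) ; Y_{7,1}(Ω₂) = (0.052276, 0.066887) ; Δ = (-0.034730, 0.017900)
  [+2]  conj(Y_{7,2})(Ω₁) = (-0.103073, -0.040571) ; Y_{7,2}(Ω₂) = (-0.099259, 0.398689) ; Δ = (0.026406, -0.037067)
  [+3]  conj(Y_{7,3})(Ω₁) = (0.008944, -0.014187) ; Y_{7,3}(Ω₂) = (0.436317, -0.194529) ; Δ = (0.001143, -0.007930)
  [+4]  conj(Y_{7,4})(Ω₁) = (0.001297, 0.001208) ; Y_{7,4}(Ω₂) = (-0.252769, -0.134178) ; Δ = (-0.000166, -0.000480)
  [+5]  conj(Y_{7,5})(Ω₁) = (-0.000109, 0.000080) ; Y_{7,5}(Ω₂) = (0.019422, 0.109601) ; Δ = (-0.000011, -0.000010)
  [+6]  conj(Y_{7,6})(Ω₁) = (-0.000003, -0.000007) ; Y_{7,6}(Ω₂) = (0.019440, -0.021635) ; Δ = (-0.000000, -0.000000)
  [+7]  conj(Y_{7,7})(Ω₁) = (0.000000, -0.000000) ; Y_{7,7}(Ω₂) = (-0.004628, -0.000318) ; Δ = (-0.000000, 0.000000)
Σ over m = (-0.395744, -0.000000); ×(4π/15) → (-0.331538, -0.000000). Real part: -0.331538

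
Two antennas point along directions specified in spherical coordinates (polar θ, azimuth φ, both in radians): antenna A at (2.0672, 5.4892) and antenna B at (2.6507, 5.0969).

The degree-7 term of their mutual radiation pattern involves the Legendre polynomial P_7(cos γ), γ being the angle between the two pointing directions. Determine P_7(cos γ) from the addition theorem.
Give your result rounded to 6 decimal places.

-0.251419

Summing Y*_{l m}(θ₁,φ₁)·Y_{l m}(θ₂,φ₂) over m ∈ [−7, 7]; prefactor 4π/(2·7+1) = 0.837758:
  m=-7: Y*=(0.152072, 0.134807)  Y=(-0.001125, 0.002330)  product (-0.000485, 0.000203)
  m=-6: Y*=(-0.021211, -0.411308)  Y=(-0.012161, -0.013419)  product (-0.005261, 0.005287)
  m=-5: Y*=(-0.254125, 0.276941)  Y=(0.073066, -0.026817)  product (-0.011141, 0.027050)
  m=-4: Y*=(-0.010694, 0.000367)  Y=(-0.007443, 0.227166)  product (-0.000004, -0.002432)
  m=-3: Y*=(0.251586, 0.238947)  Y=(-0.404457, -0.179293)  product (-0.058914, -0.141751)
  m=-2: Y*=(-0.002566, -0.149409)  Y=(0.351450, -0.340124)  product (-0.051719, -0.051637)
  m=-1: Y*=(0.203166, -0.206685)  Y=(0.027131, 0.067049)  product (0.019370, 0.008014)
  m=+0: Y*=(-0.188692, -0.000000)  Y=(0.444105, 0.000000)  product (-0.083799, -0.000000)
  m=+1: Y*=(-0.203166, -0.206685)  Y=(-0.027131, 0.067049)  product (0.019370, -0.008014)
  m=+2: Y*=(-0.002566, 0.149409)  Y=(0.351450, 0.340124)  product (-0.051719, 0.051637)
  m=+3: Y*=(-0.251586, 0.238947)  Y=(0.404457, -0.179293)  product (-0.058914, 0.141751)
  m=+4: Y*=(-0.010694, -0.000367)  Y=(-0.007443, -0.227166)  product (-0.000004, 0.002432)
  m=+5: Y*=(0.254125, 0.276941)  Y=(-0.073066, -0.026817)  product (-0.011141, -0.027050)
  m=+6: Y*=(-0.021211, 0.411308)  Y=(-0.012161, 0.013419)  product (-0.005261, -0.005287)
  m=+7: Y*=(-0.152072, 0.134807)  Y=(0.001125, 0.002330)  product (-0.000485, -0.000203)
Accumulated sum (-0.300109, 0.000000); after 4π/(2l+1) scaling, (-0.251419, 0.000000) ⇒ P_7 = -0.251419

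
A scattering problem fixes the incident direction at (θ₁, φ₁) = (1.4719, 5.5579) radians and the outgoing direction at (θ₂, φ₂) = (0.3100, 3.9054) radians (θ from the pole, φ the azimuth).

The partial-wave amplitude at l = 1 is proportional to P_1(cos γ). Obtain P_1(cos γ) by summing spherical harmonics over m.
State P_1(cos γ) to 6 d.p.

0.069254

Expand P_1 via completeness: Σ_{m} conj(Y_{1,m}) at Ω₁ times Y_{1,m} at Ω₂ —
  [-1]  conj(Y_{1,-1})(Ω₁) = 0.25727 - 0.22806j ; Y_{1,-1}(Ω₂) = -0.07612 + 0.07290j ; Δ = -0.00296 + 0.03611j
  [+0]  conj(Y_{1,0})(Ω₁) = 0.04824 + 0.00000j ; Y_{1,0}(Ω₂) = 0.46531 + 0.00000j ; Δ = 0.02245 + 0.00000j
  [+1]  conj(Y_{1,1})(Ω₁) = -0.25727 - 0.22806j ; Y_{1,1}(Ω₂) = 0.07612 + 0.07290j ; Δ = -0.00296 - 0.03611j
Σ over m = 0.01653 + 0.00000j; ×(4π/3) → 0.06925 + 0.00000j. Real part: 0.069254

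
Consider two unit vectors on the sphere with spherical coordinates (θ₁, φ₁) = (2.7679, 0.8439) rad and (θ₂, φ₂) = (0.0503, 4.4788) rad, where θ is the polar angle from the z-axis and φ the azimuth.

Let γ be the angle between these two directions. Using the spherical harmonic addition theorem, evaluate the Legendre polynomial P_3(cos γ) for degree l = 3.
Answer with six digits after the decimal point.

-0.697343

Summing Y*_{l m}(θ₁,φ₁)·Y_{l m}(θ₂,φ₂) over m ∈ [−3, 3]; prefactor 4π/(2·3+1) = 1.795196:
  m=-3: Y*=-0.016638+0.011626i  Y=+0.000034-0.000041i  product -0.000000+0.000001i
  m=-2: Y*=+0.014802-0.125929i  Y=-0.002304-0.001162i  product -0.000180+0.000273i
  m=-1: Y*=+0.261371+0.293892i  Y=-0.014997+0.063031i  product -0.022444+0.012067i
  m=+0: Y*=-0.463347-0.000000i  Y=+0.740698+0.000000i  product -0.343200-0.000000i
  m=+1: Y*=-0.261371+0.293892i  Y=+0.014997+0.063031i  product -0.022444-0.012067i
  m=+2: Y*=+0.014802+0.125929i  Y=-0.002304+0.001162i  product -0.000180-0.000273i
  m=+3: Y*=+0.016638+0.011626i  Y=-0.000034-0.000041i  product -0.000000-0.000001i
Accumulated sum -0.388449-0.000000i; after 4π/(2l+1) scaling, -0.697343-0.000000i ⇒ P_3 = -0.697343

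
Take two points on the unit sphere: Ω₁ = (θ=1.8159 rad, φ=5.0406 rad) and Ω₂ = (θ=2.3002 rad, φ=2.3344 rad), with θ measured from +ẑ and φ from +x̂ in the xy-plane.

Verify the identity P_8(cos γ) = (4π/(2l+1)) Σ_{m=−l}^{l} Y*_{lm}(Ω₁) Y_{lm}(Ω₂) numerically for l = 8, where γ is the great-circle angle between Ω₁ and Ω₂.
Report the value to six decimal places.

-0.089814

Expand P_8 via completeness: Σ_{m} conj(Y_{8,m}) at Ω₁ times Y_{8,m} at Ω₂ —
  term(m=-8) = -0.01875 + 0.00667j   from Y*(Ω₁)=-0.35171 + 0.19947j, Y(Ω₂)=0.04847 + 0.00854j
  term(m=-7) = 0.07087 + 0.00667j   from Y*(Ω₁)=0.30236 + 0.26878j, Y(Ω₂)=0.14188 - 0.10407j
  term(m=-6) = 0.01158 + 0.00677j   from Y*(Ω₁)=-0.01422 + 0.03377j, Y(Ω₂)=0.04773 - 0.36294j
  term(m=-5) = -0.09347 - 0.13483j   from Y*(Ω₁)=0.35799 + 0.02519j, Y(Ω₂)=-0.28619 - 0.35650j
  term(m=-4) = 0.00370 + 0.02144j   from Y*(Ω₁)=-0.02336 - 0.08853j, Y(Ω₂)=-0.23677 - 0.02069j
  term(m=-3) = 0.01674 - 0.06178j   from Y*(Ω₁)=0.25862 - 0.17173j, Y(Ω₂)=0.15501 - 0.13595j
  term(m=-2) = -0.03380 + 0.04013j   from Y*(Ω₁)=-0.11459 - 0.08828j, Y(Ω₂)=0.01581 - 0.36238j
  term(m=-1) = 0.01164 - 0.00542j   from Y*(Ω₁)=0.09159 - 0.26898j, Y(Ω₂)=0.03125 + 0.03265j
  term(m=+0) = -0.05852 + 0.00000j   from Y*(Ω₁)=-0.15938 + 0.00000j, Y(Ω₂)=0.36717 + 0.00000j
  term(m=+1) = 0.01164 + 0.00542j   from Y*(Ω₁)=-0.09159 - 0.26898j, Y(Ω₂)=-0.03125 + 0.03265j
  term(m=+2) = -0.03380 - 0.04013j   from Y*(Ω₁)=-0.11459 + 0.08828j, Y(Ω₂)=0.01581 + 0.36238j
  term(m=+3) = 0.01674 + 0.06178j   from Y*(Ω₁)=-0.25862 - 0.17173j, Y(Ω₂)=-0.15501 - 0.13595j
  term(m=+4) = 0.00370 - 0.02144j   from Y*(Ω₁)=-0.02336 + 0.08853j, Y(Ω₂)=-0.23677 + 0.02069j
  term(m=+5) = -0.09347 + 0.13483j   from Y*(Ω₁)=-0.35799 + 0.02519j, Y(Ω₂)=0.28619 - 0.35650j
  term(m=+6) = 0.01158 - 0.00677j   from Y*(Ω₁)=-0.01422 - 0.03377j, Y(Ω₂)=0.04773 + 0.36294j
  term(m=+7) = 0.07087 - 0.00667j   from Y*(Ω₁)=-0.30236 + 0.26878j, Y(Ω₂)=-0.14188 - 0.10407j
  term(m=+8) = -0.01875 - 0.00667j   from Y*(Ω₁)=-0.35171 - 0.19947j, Y(Ω₂)=0.04847 - 0.00854j
Accumulated sum -0.12150 + 0.00000j; after 4π/(2l+1) scaling, -0.08981 + 0.00000j ⇒ P_8 = -0.089814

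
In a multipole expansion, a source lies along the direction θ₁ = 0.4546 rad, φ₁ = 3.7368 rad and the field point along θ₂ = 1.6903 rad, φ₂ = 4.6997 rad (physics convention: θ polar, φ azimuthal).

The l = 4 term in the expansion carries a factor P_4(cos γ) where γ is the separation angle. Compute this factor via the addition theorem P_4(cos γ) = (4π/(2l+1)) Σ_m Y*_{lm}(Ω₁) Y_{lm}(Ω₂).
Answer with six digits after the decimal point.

0.301275

Term-by-term m-sum for l=4 (normalisation 4π/9 = 1.396263):
  term(m=-4) = -0.005365+0.004612i   from Y*(Ω₁)=-0.011916+0.011343i, Y(Ω₂)=+0.429489+0.021818i
  term(m=-3) = +0.013463+0.003479i   from Y*(Ω₁)=+0.020296-0.093020i, Y(Ω₂)=-0.005558+0.145948i
  term(m=-2) = +0.030961+0.083517i   from Y*(Ω₁)=+0.111362+0.278506i, Y(Ω₂)=+0.296863+0.007535i
  term(m=-1) = +0.045887-0.065950i   from Y*(Ω₁)=-0.409582-0.277338i, Y(Ω₂)=-0.002061+0.162412i
  term(m=+0) = +0.045881+0.000000i   from Y*(Ω₁)=+0.168063-0.000000i, Y(Ω₂)=+0.272998+0.000000i
  term(m=+1) = +0.045887+0.065950i   from Y*(Ω₁)=+0.409582-0.277338i, Y(Ω₂)=+0.002061+0.162412i
  term(m=+2) = +0.030961-0.083517i   from Y*(Ω₁)=+0.111362-0.278506i, Y(Ω₂)=+0.296863-0.007535i
  term(m=+3) = +0.013463-0.003479i   from Y*(Ω₁)=-0.020296-0.093020i, Y(Ω₂)=+0.005558+0.145948i
  term(m=+4) = -0.005365-0.004612i   from Y*(Ω₁)=-0.011916-0.011343i, Y(Ω₂)=+0.429489-0.021818i
Σ over m = +0.215772+0.000000i; ×(4π/9) → +0.301275+0.000000i. Real part: 0.301275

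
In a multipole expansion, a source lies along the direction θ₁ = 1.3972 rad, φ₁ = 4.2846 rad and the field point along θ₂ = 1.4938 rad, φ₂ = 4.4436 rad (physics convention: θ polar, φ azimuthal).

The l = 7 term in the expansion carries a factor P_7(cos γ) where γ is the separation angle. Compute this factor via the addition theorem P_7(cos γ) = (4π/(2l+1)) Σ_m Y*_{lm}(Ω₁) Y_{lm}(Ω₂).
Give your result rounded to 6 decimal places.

0.575009

Term-by-term m-sum for l=7 (normalisation 4π/15 = 0.837758):
  m=-7: (0.065906, -0.444889) × (0.466307, 0.149745) = (0.097352, -0.197586)  (running Σ = (0.097352, -0.197586))
  m=-6: (0.247665, 0.160449) × (0.005927, -0.141252) = (0.024132, -0.034032)  (running Σ = (0.121484, -0.231618))
  m=-5: (0.175523, -0.112047) × (0.325168, -0.075057) = (0.048665, -0.049608)  (running Σ = (0.170148, -0.281226))
  m=-4: (0.043599, 0.308580) × (-0.077549, -0.143435) = (0.040880, -0.030184)  (running Σ = (0.211028, -0.311410))
  m=-3: (0.117424, 0.034712) × (0.206924, -0.198424) = (0.031186, -0.016117)  (running Σ = (0.242214, -0.327527))
  m=-2: (-0.203665, 0.234464) × (-0.147506, -0.087935) = (0.050659, -0.016676)  (running Σ = (0.292873, -0.344202))
  m=-1: (0.036582, 0.080233) × (0.071345, -0.259007) = (0.023391, -0.003751)  (running Σ = (0.316264, -0.347953))
  m=0: (-0.309105, -0.000000) × (-0.174173, 0.000000) = (0.053838, 0.000000)  (running Σ = (0.370102, -0.347953))
  m=1: (-0.036582, 0.080233) × (-0.071345, -0.259007) = (0.023391, 0.003751)  (running Σ = (0.393493, -0.344202))
  m=2: (-0.203665, -0.234464) × (-0.147506, 0.087935) = (0.050659, 0.016676)  (running Σ = (0.444152, -0.327527))
  m=3: (-0.117424, 0.034712) × (-0.206924, -0.198424) = (0.031186, 0.016117)  (running Σ = (0.475338, -0.311410))
  m=4: (0.043599, -0.308580) × (-0.077549, 0.143435) = (0.040880, 0.030184)  (running Σ = (0.516218, -0.281226))
  m=5: (-0.175523, -0.112047) × (-0.325168, -0.075057) = (0.048665, 0.049608)  (running Σ = (0.564882, -0.231618))
  m=6: (0.247665, -0.160449) × (0.005927, 0.141252) = (0.024132, 0.034032)  (running Σ = (0.589014, -0.197586))
  m=7: (-0.065906, -0.444889) × (-0.466307, 0.149745) = (0.097352, 0.197586)  (running Σ = (0.686366, -0.000000))
Accumulated sum (0.686366, -0.000000); after 4π/(2l+1) scaling, (0.575009, -0.000000) ⇒ P_7 = 0.575009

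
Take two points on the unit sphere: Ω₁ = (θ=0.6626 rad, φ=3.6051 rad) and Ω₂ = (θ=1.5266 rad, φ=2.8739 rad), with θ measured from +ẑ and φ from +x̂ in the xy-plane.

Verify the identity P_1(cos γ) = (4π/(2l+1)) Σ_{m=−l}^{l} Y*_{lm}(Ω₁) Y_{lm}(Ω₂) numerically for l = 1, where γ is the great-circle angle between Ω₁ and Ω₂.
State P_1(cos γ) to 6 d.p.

0.492301

Term-by-term m-sum for l=1 (normalisation 4π/3 = 4.188790):
  term(m=-1) = (0.054606, 0.048986)   from Y*(Ω₁)=(-0.190112, -0.095023), Y(Ω₂)=(-0.332864, -0.091296)
  term(m=+0) = (0.008316, 0.000000)   from Y*(Ω₁)=(0.385212, -0.000000), Y(Ω₂)=(0.021587, 0.000000)
  term(m=+1) = (0.054606, -0.048986)   from Y*(Ω₁)=(0.190112, -0.095023), Y(Ω₂)=(0.332864, -0.091296)
Total Σ_m = (0.117528, 0.000000). Multiply by 4.188790: (0.492301, 0.000000). P_1(cos γ) = 0.492301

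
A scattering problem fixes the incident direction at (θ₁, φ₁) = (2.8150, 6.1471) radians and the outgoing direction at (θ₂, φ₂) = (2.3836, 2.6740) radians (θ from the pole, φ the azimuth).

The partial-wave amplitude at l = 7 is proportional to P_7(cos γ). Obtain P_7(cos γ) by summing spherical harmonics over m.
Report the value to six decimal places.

Expand P_7 via completeness: Σ_{m} conj(Y_{7,m}) at Ω₁ times Y_{7,m} at Ω₂ —
  term(m=-7) = 0.00000 - 0.00000j   from Y*(Ω₁)=0.00010 - 0.00014j, Y(Ω₂)=0.03597 + 0.00476j
  term(m=-6) = -0.00011 + 0.00025j   from Y*(Ω₁)=-0.00132 + 0.00141j, Y(Ω₂)=0.13541 - 0.04730j
  term(m=-5) = 0.00038 - 0.00437j   from Y*(Ω₁)=0.01033 - 0.00836j, Y(Ω₂)=0.22902 - 0.23752j
  term(m=-4) = 0.00709 + 0.02840j   from Y*(Ω₁)=-0.05456 + 0.03303j, Y(Ω₂)=0.13546 - 0.43857j
  term(m=-3) = -0.03356 - 0.05164j   from Y*(Ω₁)=0.19739 - 0.08538j, Y(Ω₂)=-0.04789 - 0.28232j
  term(m=-2) = -0.06565 - 0.05127j   from Y*(Ω₁)=-0.46129 + 0.12875j, Y(Ω₂)=0.10325 + 0.13995j
  term(m=-1) = 0.19981 + 0.06878j   from Y*(Ω₁)=0.55749 - 0.07634j, Y(Ω₂)=0.33524 + 0.16928j
  term(m=+0) = -0.00170 + 0.00000j   from Y*(Ω₁)=0.02631 + 0.00000j, Y(Ω₂)=-0.06476 + 0.00000j
  term(m=+1) = 0.19981 - 0.06878j   from Y*(Ω₁)=-0.55749 - 0.07634j, Y(Ω₂)=-0.33524 + 0.16928j
  term(m=+2) = -0.06565 + 0.05127j   from Y*(Ω₁)=-0.46129 - 0.12875j, Y(Ω₂)=0.10325 - 0.13995j
  term(m=+3) = -0.03356 + 0.05164j   from Y*(Ω₁)=-0.19739 - 0.08538j, Y(Ω₂)=0.04789 - 0.28232j
  term(m=+4) = 0.00709 - 0.02840j   from Y*(Ω₁)=-0.05456 - 0.03303j, Y(Ω₂)=0.13546 + 0.43857j
  term(m=+5) = 0.00038 + 0.00437j   from Y*(Ω₁)=-0.01033 - 0.00836j, Y(Ω₂)=-0.22902 - 0.23752j
  term(m=+6) = -0.00011 - 0.00025j   from Y*(Ω₁)=-0.00132 - 0.00141j, Y(Ω₂)=0.13541 + 0.04730j
  term(m=+7) = 0.00000 + 0.00000j   from Y*(Ω₁)=-0.00010 - 0.00014j, Y(Ω₂)=-0.03597 + 0.00476j
Total Σ_m = 0.21424 - 0.00000j. Multiply by 0.837758: 0.17948 - 0.00000j. P_7(cos γ) = 0.179484

0.179484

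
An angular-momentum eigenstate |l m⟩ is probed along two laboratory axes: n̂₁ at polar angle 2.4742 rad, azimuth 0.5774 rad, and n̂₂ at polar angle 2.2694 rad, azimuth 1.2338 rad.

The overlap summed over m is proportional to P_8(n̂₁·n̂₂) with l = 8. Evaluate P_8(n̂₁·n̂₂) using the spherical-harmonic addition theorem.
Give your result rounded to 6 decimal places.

Expand P_8 via completeness: Σ_{m} conj(Y_{8,m}) at Ω₁ times Y_{8,m} at Ω₂ —
  m=-8: Y*=(-0.001033, -0.011053)  Y=(-0.054979, 0.026262)  product (0.000347, 0.000581)
  m=-7: Y*=(0.035018, 0.044146)  Y=(0.144340, 0.145145)  product (-0.001353, 0.011455)
  m=-6: Y*=(-0.165644, -0.055409)  Y=(0.172212, -0.355433)  product (-0.048220, 0.049333)
  m=-5: Y*=(0.351103, -0.091371)  Y=(-0.438360, -0.050273)  product (-0.158503, 0.022402)
  m=-4: Y*=(-0.324225, 0.355940)  Y=(0.035127, 0.155038)  product (-0.066574, -0.037764)
  m=-3: Y*=(0.047132, -0.289471)  Y=(-0.231218, 0.144900)  product (0.031047, 0.073760)
  m=-2: Y*=(-0.074433, -0.168485)  Y=(0.250679, 0.200236)  product (0.015078, -0.057140)
  m=-1: Y*=(0.332247, 0.216445)  Y=(-0.045011, 0.128470)  product (-0.042762, 0.032941)
  m=+0: Y*=(0.063013, -0.000000)  Y=(0.343295, 0.000000)  product (0.021632, 0.000000)
  m=+1: Y*=(-0.332247, 0.216445)  Y=(0.045011, 0.128470)  product (-0.042762, -0.032941)
  m=+2: Y*=(-0.074433, 0.168485)  Y=(0.250679, -0.200236)  product (0.015078, 0.057140)
  m=+3: Y*=(-0.047132, -0.289471)  Y=(0.231218, 0.144900)  product (0.031047, -0.073760)
  m=+4: Y*=(-0.324225, -0.355940)  Y=(0.035127, -0.155038)  product (-0.066574, 0.037764)
  m=+5: Y*=(-0.351103, -0.091371)  Y=(0.438360, -0.050273)  product (-0.158503, -0.022402)
  m=+6: Y*=(-0.165644, 0.055409)  Y=(0.172212, 0.355433)  product (-0.048220, -0.049333)
  m=+7: Y*=(-0.035018, 0.044146)  Y=(-0.144340, 0.145145)  product (-0.001353, -0.011455)
  m=+8: Y*=(-0.001033, 0.011053)  Y=(-0.054979, -0.026262)  product (0.000347, -0.000581)
Total Σ_m = (-0.520247, 0.000000). Multiply by 0.739198: (-0.384566, 0.000000). P_8(cos γ) = -0.384566

-0.384566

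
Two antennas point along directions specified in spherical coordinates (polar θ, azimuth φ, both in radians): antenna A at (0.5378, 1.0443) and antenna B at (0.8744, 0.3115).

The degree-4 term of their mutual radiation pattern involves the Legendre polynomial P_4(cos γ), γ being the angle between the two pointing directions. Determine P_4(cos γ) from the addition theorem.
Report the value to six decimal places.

-0.080429

Addition theorem: P_4(cos γ) = (4π/9) Σ_m Y*_{lm}(Ω₁) Y_{lm}(Ω₂), m = −4…4:
  m=-4: (-0.015540, -0.026209) × (0.048914, -0.145266) = (-0.004567, 0.000975)  (running Σ = (-0.004567, 0.000975))
  m=-3: (-0.144486, 0.001256) × (0.215408, -0.291563) = (-0.030757, 0.042397)  (running Σ = (-0.035325, 0.043373))
  m=-2: (-0.180883, 0.317533) × (0.300638, -0.215993) = (0.014205, 0.134532)  (running Σ = (-0.021120, 0.177905))
  m=-1: (0.226243, 0.389255) × (-0.026532, 0.008543) = (-0.009328, -0.008395)  (running Σ = (-0.030448, 0.169510))
  m=0: (-0.009105, -0.000000) × (-0.361610, 0.000000) = (0.003292, 0.000000)  (running Σ = (-0.027155, 0.169510))
  m=1: (-0.226243, 0.389255) × (0.026532, 0.008543) = (-0.009328, 0.008395)  (running Σ = (-0.036483, 0.177905))
  m=2: (-0.180883, -0.317533) × (0.300638, 0.215993) = (0.014205, -0.134532)  (running Σ = (-0.022279, 0.043373))
  m=3: (0.144486, 0.001256) × (-0.215408, -0.291563) = (-0.030757, -0.042397)  (running Σ = (-0.053036, 0.000975))
  m=4: (-0.015540, 0.026209) × (0.048914, 0.145266) = (-0.004567, -0.000975)  (running Σ = (-0.057603, 0.000000))
Total Σ_m = (-0.057603, 0.000000). Multiply by 1.396263: (-0.080429, 0.000000). P_4(cos γ) = -0.080429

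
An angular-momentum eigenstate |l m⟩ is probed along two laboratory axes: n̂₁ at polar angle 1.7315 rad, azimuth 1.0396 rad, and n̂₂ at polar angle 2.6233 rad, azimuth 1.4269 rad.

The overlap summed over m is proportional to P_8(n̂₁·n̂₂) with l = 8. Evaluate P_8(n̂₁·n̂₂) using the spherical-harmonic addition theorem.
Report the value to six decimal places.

Expand P_8 via completeness: Σ_{m} conj(Y_{8,m}) at Ω₁ times Y_{8,m} at Ω₂ —
  term(m=-8) = -0.000868-0.000038i   from Y*(Ω₁)=-0.207446+0.415753i, Y(Ω₂)=+0.000762+0.001708i
  term(m=-7) = -0.003591-0.001649i   from Y*(Ω₁)=-0.164292-0.252532i, Y(Ω₂)=+0.011087-0.007005i
  term(m=-6) = +0.008421+0.008985i   from Y*(Ω₁)=-0.214269+0.009774i, Y(Ω₂)=-0.037312-0.043637i
  term(m=-5) = +0.020001+0.052231i   from Y*(Ω₁)=+0.148894-0.282122i, Y(Ω₂)=-0.115540+0.131872i
  term(m=-4) = +0.000980-0.045354i   from Y*(Ω₁)=-0.063687-0.102952i, Y(Ω₂)=+0.314354+0.203977i
  term(m=-3) = +0.065011-0.150030i   from Y*(Ω₁)=+0.317159-0.007230i, Y(Ω₂)=+0.215651-0.468129i
  term(m=-2) = -0.017168+0.016801i   from Y*(Ω₁)=+0.037699-0.067649i, Y(Ω₂)=-0.297421-0.088040i
  term(m=-1) = +0.069917-0.028519i   from Y*(Ω₁)=+0.159085+0.270771i, Y(Ω₂)=+0.034479-0.237956i
  term(m=+0) = -0.026080+0.000000i   from Y*(Ω₁)=+0.064362-0.000000i, Y(Ω₂)=-0.405214+0.000000i
  term(m=+1) = +0.069917+0.028519i   from Y*(Ω₁)=-0.159085+0.270771i, Y(Ω₂)=-0.034479-0.237956i
  term(m=+2) = -0.017168-0.016801i   from Y*(Ω₁)=+0.037699+0.067649i, Y(Ω₂)=-0.297421+0.088040i
  term(m=+3) = +0.065011+0.150030i   from Y*(Ω₁)=-0.317159-0.007230i, Y(Ω₂)=-0.215651-0.468129i
  term(m=+4) = +0.000980+0.045354i   from Y*(Ω₁)=-0.063687+0.102952i, Y(Ω₂)=+0.314354-0.203977i
  term(m=+5) = +0.020001-0.052231i   from Y*(Ω₁)=-0.148894-0.282122i, Y(Ω₂)=+0.115540+0.131872i
  term(m=+6) = +0.008421-0.008985i   from Y*(Ω₁)=-0.214269-0.009774i, Y(Ω₂)=-0.037312+0.043637i
  term(m=+7) = -0.003591+0.001649i   from Y*(Ω₁)=+0.164292-0.252532i, Y(Ω₂)=-0.011087-0.007005i
  term(m=+8) = -0.000868+0.000038i   from Y*(Ω₁)=-0.207446-0.415753i, Y(Ω₂)=+0.000762-0.001708i
Total Σ_m = +0.259326+0.000000i. Multiply by 0.739198: +0.191693+0.000000i. P_8(cos γ) = 0.191693

0.191693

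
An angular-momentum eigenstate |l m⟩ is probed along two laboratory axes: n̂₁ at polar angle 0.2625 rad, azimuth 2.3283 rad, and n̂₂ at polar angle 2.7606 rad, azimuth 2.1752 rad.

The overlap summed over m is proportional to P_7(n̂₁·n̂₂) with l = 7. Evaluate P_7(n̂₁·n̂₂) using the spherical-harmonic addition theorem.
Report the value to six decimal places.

0.244049

Expand P_7 via completeness: Σ_{m} conj(Y_{7,m}) at Ω₁ times Y_{7,m} at Ω₂ —
  term(m=-7) = (0.000000, 0.000000)   from Y*(Ω₁)=(-0.000033, -0.000022), Y(Ω₂)=(-0.000436, -0.000228)
  term(m=-6) = (-0.000002, -0.000002)   from Y*(Ω₁)=(0.000092, 0.000544), Y(Ω₂)=(-0.004062, 0.002140)
  term(m=-5) = (0.000092, 0.000089)   from Y*(Ω₁)=(0.002891, -0.003835), Y(Ω₂)=(-0.003175, 0.026422)
  term(m=-4) = (-0.002563, -0.001801)   from Y*(Ω₁)=(-0.029141, 0.003265), Y(Ω₂)=(0.080032, 0.070759)
  term(m=-3) = (0.033947, 0.016789)   from Y*(Ω₁)=(0.097201, 0.082156), Y(Ω₂)=(0.288869, -0.071431)
  term(m=-2) = (-0.189251, -0.059830)   from Y*(Ω₁)=(-0.020876, -0.373816), Y(Ω₂)=(0.187741, -0.495783)
  term(m=-1) = (0.272838, 0.042101)   from Y*(Ω₁)=(-0.436994, 0.462080), Y(Ω₂)=(-0.246673, -0.357175)
  term(m=+0) = (0.061190, 0.000000)   from Y*(Ω₁)=(0.264930, -0.000000), Y(Ω₂)=(0.230966, 0.000000)
  term(m=+1) = (0.272838, -0.042101)   from Y*(Ω₁)=(0.436994, 0.462080), Y(Ω₂)=(0.246673, -0.357175)
  term(m=+2) = (-0.189251, 0.059830)   from Y*(Ω₁)=(-0.020876, 0.373816), Y(Ω₂)=(0.187741, 0.495783)
  term(m=+3) = (0.033947, -0.016789)   from Y*(Ω₁)=(-0.097201, 0.082156), Y(Ω₂)=(-0.288869, -0.071431)
  term(m=+4) = (-0.002563, 0.001801)   from Y*(Ω₁)=(-0.029141, -0.003265), Y(Ω₂)=(0.080032, -0.070759)
  term(m=+5) = (0.000092, -0.000089)   from Y*(Ω₁)=(-0.002891, -0.003835), Y(Ω₂)=(0.003175, 0.026422)
  term(m=+6) = (-0.000002, 0.000002)   from Y*(Ω₁)=(0.000092, -0.000544), Y(Ω₂)=(-0.004062, -0.002140)
  term(m=+7) = (0.000000, -0.000000)   from Y*(Ω₁)=(0.000033, -0.000022), Y(Ω₂)=(0.000436, -0.000228)
Total Σ_m = (0.291312, -0.000000). Multiply by 0.837758: (0.244049, -0.000000). P_7(cos γ) = 0.244049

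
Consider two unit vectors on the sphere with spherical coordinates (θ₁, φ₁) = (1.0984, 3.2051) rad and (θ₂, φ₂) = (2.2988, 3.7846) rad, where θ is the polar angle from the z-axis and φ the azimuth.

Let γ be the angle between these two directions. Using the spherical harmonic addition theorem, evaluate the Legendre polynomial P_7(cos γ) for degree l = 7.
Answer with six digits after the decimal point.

Term-by-term m-sum for l=7 (normalisation 4π/15 = 0.837758):
  term(m=-7) = (-0.008747, 0.011366)   from Y*(Ω₁)=(-0.200433, -0.095477), Y(Ω₂)=(0.013551, -0.063162)
  term(m=-6) = (0.086353, -0.030101)   from Y*(Ω₁)=(0.394025, 0.157856), Y(Ω₂)=(0.162474, -0.141484)
  term(m=-5) = (-0.136417, -0.033976)   from Y*(Ω₁)=(-0.330159, -0.108509), Y(Ω₂)=(0.403430, -0.029683)
  term(m=-4) = (-0.018388, -0.019850)   from Y*(Ω₁)=(-0.062679, -0.016274), Y(Ω₂)=(0.351881, 0.225328)
  term(m=-3) = (0.004924, 0.029086)   from Y*(Ω₁)=(0.347853, 0.067087), Y(Ω₂)=(0.029196, 0.077986)
  term(m=-2) = (-0.012227, 0.027995)   from Y*(Ω₁)=(-0.092108, -0.011762), Y(Ω₂)=(0.092429, -0.315741)
  term(m=-1) = (-0.063203, 0.041364)   from Y*(Ω₁)=(-0.314427, -0.019995), Y(Ω₂)=(0.191869, -0.143754)
  term(m=+0) = (-0.035693, 0.000000)   from Y*(Ω₁)=(0.134209, -0.000000), Y(Ω₂)=(-0.265951, 0.000000)
  term(m=+1) = (-0.063203, -0.041364)   from Y*(Ω₁)=(0.314427, -0.019995), Y(Ω₂)=(-0.191869, -0.143754)
  term(m=+2) = (-0.012227, -0.027995)   from Y*(Ω₁)=(-0.092108, 0.011762), Y(Ω₂)=(0.092429, 0.315741)
  term(m=+3) = (0.004924, -0.029086)   from Y*(Ω₁)=(-0.347853, 0.067087), Y(Ω₂)=(-0.029196, 0.077986)
  term(m=+4) = (-0.018388, 0.019850)   from Y*(Ω₁)=(-0.062679, 0.016274), Y(Ω₂)=(0.351881, -0.225328)
  term(m=+5) = (-0.136417, 0.033976)   from Y*(Ω₁)=(0.330159, -0.108509), Y(Ω₂)=(-0.403430, -0.029683)
  term(m=+6) = (0.086353, 0.030101)   from Y*(Ω₁)=(0.394025, -0.157856), Y(Ω₂)=(0.162474, 0.141484)
  term(m=+7) = (-0.008747, -0.011366)   from Y*(Ω₁)=(0.200433, -0.095477), Y(Ω₂)=(-0.013551, -0.063162)
Total Σ_m = (-0.331103, 0.000000). Multiply by 0.837758: (-0.277384, 0.000000). P_7(cos γ) = -0.277384

-0.277384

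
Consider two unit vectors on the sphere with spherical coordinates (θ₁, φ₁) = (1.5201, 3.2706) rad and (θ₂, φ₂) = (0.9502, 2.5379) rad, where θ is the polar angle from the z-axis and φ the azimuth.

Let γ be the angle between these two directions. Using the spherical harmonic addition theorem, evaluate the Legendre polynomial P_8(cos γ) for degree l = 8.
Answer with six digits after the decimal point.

0.281046

Term-by-term m-sum for l=8 (normalisation 4π/17 = 0.739198):
  m=-8: Y*=0.26174 + 0.43790j  Y=0.01156 - 0.09822j  product 0.04603 - 0.02064j
  m=-7: Y*=-0.06411 - 0.08130j  Y=0.13221 + 0.24995j  product 0.01184 - 0.02677j
  m=-6: Y*=-0.25681 - 0.25105j  Y=-0.39407 - 0.20544j  product 0.04963 + 0.15169j
  m=-5: Y*=0.09689 + 0.07290j  Y=0.34658 - 0.04289j  product 0.03671 + 0.02111j
  m=-4: Y*=0.27331 + 0.15505j  Y=0.03977 - 0.03536j  product 0.01635 - 0.00350j
  m=-3: Y*=-0.11978 - 0.04882j  Y=-0.08672 + 0.35393j  product 0.02767 - 0.03816j
  m=-2: Y*=-0.28500 - 0.07521j  Y=-0.05034 - 0.13238j  product 0.00439 + 0.04152j
  m=-1: Y*=0.13164 + 0.01708j  Y=-0.25145 - 0.17339j  product -0.03014 - 0.02712j
  m=+0: Y*=0.28905 + 0.00000j  Y=0.19111 + 0.00000j  product 0.05524 + 0.00000j
  m=+1: Y*=-0.13164 + 0.01708j  Y=0.25145 - 0.17339j  product -0.03014 + 0.02712j
  m=+2: Y*=-0.28500 + 0.07521j  Y=-0.05034 + 0.13238j  product 0.00439 - 0.04152j
  m=+3: Y*=0.11978 - 0.04882j  Y=0.08672 + 0.35393j  product 0.02767 + 0.03816j
  m=+4: Y*=0.27331 - 0.15505j  Y=0.03977 + 0.03536j  product 0.01635 + 0.00350j
  m=+5: Y*=-0.09689 + 0.07290j  Y=-0.34658 - 0.04289j  product 0.03671 - 0.02111j
  m=+6: Y*=-0.25681 + 0.25105j  Y=-0.39407 + 0.20544j  product 0.04963 - 0.15169j
  m=+7: Y*=0.06411 - 0.08130j  Y=-0.13221 + 0.24995j  product 0.01184 + 0.02677j
  m=+8: Y*=0.26174 - 0.43790j  Y=0.01156 + 0.09822j  product 0.04603 + 0.02064j
Total Σ_m = 0.38020 - 0.00000j. Multiply by 0.739198: 0.28105 - 0.00000j. P_8(cos γ) = 0.281046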